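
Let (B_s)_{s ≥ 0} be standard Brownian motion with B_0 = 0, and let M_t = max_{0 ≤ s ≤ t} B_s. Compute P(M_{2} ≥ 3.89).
P(M_{2} ≥ 3.89) = 2·P(B_{2} ≥ 3.89) = 2(1 − Φ(3.89/√2)) ≈ 0.0059

By the reflection principle for Brownian motion, P(M_t ≥ a) = 2 · P(B_t ≥ a) for a ≥ 0. Since B_t ~ N(0, t), P(B_t ≥ 3.89) = 1 − Φ(3.89/√t) = 1 − Φ(3.89/√2) = 1 − Φ(2.7506). So
  P(M_{2} ≥ 3.89) = 2(1 − Φ(2.7506)) ≈ 0.0059.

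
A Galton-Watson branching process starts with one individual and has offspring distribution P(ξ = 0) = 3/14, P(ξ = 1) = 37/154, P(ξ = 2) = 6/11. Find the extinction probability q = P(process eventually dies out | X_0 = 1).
q = 11/28

The pgf is f(s) = 3/14 + 37/154·s + 6/11·s². The extinction probability q is the smallest fixed point of f in [0, 1]. Setting s = f(s):
  6/11·s² + (37/154 − 1)·s + 3/14 = 0
  6/11·s² − (3/14 + 6/11)·s + 3/14 = 0
which factors as (s − 1)·(6/11·s − 3/14) = 0, giving roots s = 1 and s = (3/14)/(6/11) = 11/28.
Mean offspring μ = 37/154 + 2·6/11 = 205/154 > 1 (supercritical), so q < 1. The extinction probability is the smaller root: q = (3/14)/(6/11) = 11/28.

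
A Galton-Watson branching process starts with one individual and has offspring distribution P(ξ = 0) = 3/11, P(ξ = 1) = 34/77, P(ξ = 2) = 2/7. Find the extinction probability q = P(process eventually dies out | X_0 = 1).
q = 21/22

The pgf is f(s) = 3/11 + 34/77·s + 2/7·s². The extinction probability q is the smallest fixed point of f in [0, 1]. Setting s = f(s):
  2/7·s² + (34/77 − 1)·s + 3/11 = 0
  2/7·s² − (3/11 + 2/7)·s + 3/11 = 0
which factors as (s − 1)·(2/7·s − 3/11) = 0, giving roots s = 1 and s = (3/11)/(2/7) = 21/22.
Mean offspring μ = 34/77 + 2·2/7 = 78/77 > 1 (supercritical), so q < 1. The extinction probability is the smaller root: q = (3/11)/(2/7) = 21/22.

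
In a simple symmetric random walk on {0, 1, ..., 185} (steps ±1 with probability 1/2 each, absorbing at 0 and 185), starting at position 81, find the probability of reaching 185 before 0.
P(hit 185 before 0) = 81/185

Let u_k = P(hit 185 before 0 | start at k). Then u_0 = 0, u_185 = 1, and u_k = u_{k-1}/2 + u_{k+1}/2 for 1 ≤ k ≤ 184. This harmonic recurrence is solved by u_k = k/185, giving u_81 = 81/185.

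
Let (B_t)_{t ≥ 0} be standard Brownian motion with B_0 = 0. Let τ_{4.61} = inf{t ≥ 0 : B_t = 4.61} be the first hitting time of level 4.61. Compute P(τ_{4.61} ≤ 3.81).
P(τ_{4.61} ≤ 3.81) = 2(1 − Φ(4.61/√3.81)) = 2(1 − Φ(2.3618)) ≈ 0.0182

By the reflection principle for standard BM, P(τ_b ≤ t) = 2 · P(B_t ≥ b). Since B_t ~ N(0, t), P(B_t ≥ 4.61) = 1 − Φ(4.61/√t) = 1 − Φ(4.61/√3.81) = 1 − Φ(2.3618) ≈ 0.00909. Doubling: P(τ_{4.61} ≤ 3.81) ≈ 2 · 0.00909 = 0.01818 ≈ 0.0182.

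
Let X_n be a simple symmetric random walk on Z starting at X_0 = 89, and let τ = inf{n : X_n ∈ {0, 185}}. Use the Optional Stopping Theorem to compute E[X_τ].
E[X_τ] = 89

X_n is a martingale and τ is a bounded-mean stopping time (indeed τ is finite a.s. with bounded expectation since the walk is in a bounded region). By the OST, E[X_τ] = E[X_0] = 89. Equivalently: E[X_τ] = 185 · P(hit 185 first) + 0 · P(hit 0 first) = 185 · (89/185) = 89.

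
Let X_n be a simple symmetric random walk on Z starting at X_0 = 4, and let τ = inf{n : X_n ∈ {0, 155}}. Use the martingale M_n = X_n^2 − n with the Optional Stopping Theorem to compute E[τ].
E[τ] = 604

M_n = X_n^2 − n is a martingale (since E[X_{n+1}^2 | F_n] = X_n^2 + 1). By OST (τ has finite mean in a bounded region), E[M_τ] = E[M_0] = X_0^2 − 0 = 4^2 = 16. Also E[M_τ] = E[X_τ^2] − E[τ]. The walk exits at 0 or 155, with P(hit 155 first) = 4/155, so E[X_τ^2] = 155^2 · 4/155 + 0 = 620. Thus E[τ] = E[X_τ^2] − E[M_τ] = 620 − 16 = 604 = 4(155 − 4) = 604.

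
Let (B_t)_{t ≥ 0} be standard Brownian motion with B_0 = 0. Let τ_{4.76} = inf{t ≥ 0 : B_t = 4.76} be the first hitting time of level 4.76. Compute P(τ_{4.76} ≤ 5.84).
P(τ_{4.76} ≤ 5.84) = 2(1 − Φ(4.76/√5.84)) = 2(1 − Φ(1.9697)) ≈ 0.0489

By the reflection principle for standard BM, P(τ_b ≤ t) = 2 · P(B_t ≥ b). Since B_t ~ N(0, t), P(B_t ≥ 4.76) = 1 − Φ(4.76/√t) = 1 − Φ(4.76/√5.84) = 1 − Φ(1.9697) ≈ 0.02444. Doubling: P(τ_{4.76} ≤ 5.84) ≈ 2 · 0.02444 = 0.04888 ≈ 0.0489.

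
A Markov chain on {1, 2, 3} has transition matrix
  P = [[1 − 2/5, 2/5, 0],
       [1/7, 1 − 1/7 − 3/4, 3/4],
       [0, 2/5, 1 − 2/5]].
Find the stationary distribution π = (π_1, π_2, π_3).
π = (20/181, 56/181, 105/181)

This is a birth-death chain on three states, which satisfies detailed balance: π_1 · P_{12} = π_2 · P_{21} and π_2 · P_{23} = π_3 · P_{32}.
From π_1 · 2/5 = π_2 · 1/7: π_2/π_1 = (2/5)/(1/7) = 14/5.
From π_2 · 3/4 = π_3 · 2/5: π_3/π_2 = (3/4)/(2/5) = 15/8.
Take π_1 proportional to 1; then unnormalized π = (1, 14/5, 21/4). Normalize by dividing by the sum 181/20:
  π = (20/181, 56/181, 105/181).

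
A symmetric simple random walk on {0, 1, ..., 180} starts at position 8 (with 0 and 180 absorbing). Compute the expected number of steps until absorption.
E[τ | X_0 = 8] = 1376

Let v_k = E[τ | X_0 = k]. Boundary: v_0 = v_180 = 0. Recurrence: v_k = 1 + (v_{k-1} + v_{k+1})/2 for 1 ≤ k ≤ 179. The particular solution to v_k − (v_{k-1} + v_{k+1})/2 = 1 is v_k = −k^2. Adding homogeneous solution A + B k and matching boundaries gives v_k = k (180 − k). Substituting k = 8: v_8 = 8 · 172 = 1376.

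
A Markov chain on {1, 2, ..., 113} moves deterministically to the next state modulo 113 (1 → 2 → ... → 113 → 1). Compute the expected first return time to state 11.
E[T_11 | X_0 = 11] = 113

The chain cycles deterministically, so starting at state 11 it returns in exactly 113 steps. Equivalently, the stationary distribution is uniform π_j = 1/113 for every state j, so by Kac's formula E[T_11] = 1/π_11 = 113.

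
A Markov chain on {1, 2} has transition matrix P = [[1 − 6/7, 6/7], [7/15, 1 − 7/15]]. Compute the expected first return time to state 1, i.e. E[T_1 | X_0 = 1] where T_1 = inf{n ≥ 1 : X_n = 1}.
E[T_1 | X_0 = 1] = 1/π_1 = 139/49

For an irreducible recurrent Markov chain with stationary distribution π, E[T_i | X_0 = i] = 1/π_i (Kac's formula). Here π_1 = (7/15)/(6/7 + 7/15) = (7/15)/(139/105) = 49/139, so E[T_1 | X_0 = 1] = 1/π_1 = (6/7 + 7/15)/(7/15) = (139/105)/(7/15) = 139/49.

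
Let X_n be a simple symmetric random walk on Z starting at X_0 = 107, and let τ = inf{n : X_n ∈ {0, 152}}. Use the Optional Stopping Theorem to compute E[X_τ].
E[X_τ] = 107

X_n is a martingale and τ is a bounded-mean stopping time (indeed τ is finite a.s. with bounded expectation since the walk is in a bounded region). By the OST, E[X_τ] = E[X_0] = 107. Equivalently: E[X_τ] = 152 · P(hit 152 first) + 0 · P(hit 0 first) = 152 · (107/152) = 107.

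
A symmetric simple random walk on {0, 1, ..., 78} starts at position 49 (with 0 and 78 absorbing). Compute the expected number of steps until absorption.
E[τ | X_0 = 49] = 1421

Let v_k = E[τ | X_0 = k]. Boundary: v_0 = v_78 = 0. Recurrence: v_k = 1 + (v_{k-1} + v_{k+1})/2 for 1 ≤ k ≤ 77. The particular solution to v_k − (v_{k-1} + v_{k+1})/2 = 1 is v_k = −k^2. Adding homogeneous solution A + B k and matching boundaries gives v_k = k (78 − k). Substituting k = 49: v_49 = 49 · 29 = 1421.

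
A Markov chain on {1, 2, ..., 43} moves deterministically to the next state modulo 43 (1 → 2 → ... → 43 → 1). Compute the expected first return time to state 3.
E[T_3 | X_0 = 3] = 43

The chain cycles deterministically, so starting at state 3 it returns in exactly 43 steps. Equivalently, the stationary distribution is uniform π_j = 1/43 for every state j, so by Kac's formula E[T_3] = 1/π_3 = 43.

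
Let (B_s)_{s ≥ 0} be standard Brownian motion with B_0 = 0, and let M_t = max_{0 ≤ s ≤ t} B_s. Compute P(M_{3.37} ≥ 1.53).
P(M_{3.37} ≥ 1.53) = 2·P(B_{3.37} ≥ 1.53) = 2(1 − Φ(1.53/√3.37)) ≈ 0.4046

By the reflection principle for Brownian motion, P(M_t ≥ a) = 2 · P(B_t ≥ a) for a ≥ 0. Since B_t ~ N(0, t), P(B_t ≥ 1.53) = 1 − Φ(1.53/√t) = 1 − Φ(1.53/√3.37) = 1 − Φ(0.8334). So
  P(M_{3.37} ≥ 1.53) = 2(1 − Φ(0.8334)) ≈ 0.4046.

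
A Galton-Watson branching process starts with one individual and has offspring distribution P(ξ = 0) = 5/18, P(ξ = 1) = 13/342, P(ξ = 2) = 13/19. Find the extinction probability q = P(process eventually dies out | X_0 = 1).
q = 95/234

The pgf is f(s) = 5/18 + 13/342·s + 13/19·s². The extinction probability q is the smallest fixed point of f in [0, 1]. Setting s = f(s):
  13/19·s² + (13/342 − 1)·s + 5/18 = 0
  13/19·s² − (5/18 + 13/19)·s + 5/18 = 0
which factors as (s − 1)·(13/19·s − 5/18) = 0, giving roots s = 1 and s = (5/18)/(13/19) = 95/234.
Mean offspring μ = 13/342 + 2·13/19 = 481/342 > 1 (supercritical), so q < 1. The extinction probability is the smaller root: q = (5/18)/(13/19) = 95/234.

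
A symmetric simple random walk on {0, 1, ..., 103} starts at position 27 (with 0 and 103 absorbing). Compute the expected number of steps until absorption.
E[τ | X_0 = 27] = 2052

Let v_k = E[τ | X_0 = k]. Boundary: v_0 = v_103 = 0. Recurrence: v_k = 1 + (v_{k-1} + v_{k+1})/2 for 1 ≤ k ≤ 102. The particular solution to v_k − (v_{k-1} + v_{k+1})/2 = 1 is v_k = −k^2. Adding homogeneous solution A + B k and matching boundaries gives v_k = k (103 − k). Substituting k = 27: v_27 = 27 · 76 = 2052.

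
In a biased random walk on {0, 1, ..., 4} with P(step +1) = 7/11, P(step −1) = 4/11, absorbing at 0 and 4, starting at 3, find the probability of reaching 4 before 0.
P(hit 4 before 0) = (1 − (4/7)^3) / (1 − (4/7)^4) = 651/715

Let u_k denote P(reach 4 before 0 | start at k). Boundary: u_0 = 0, u_4 = 1. Recurrence: u_k = 7/11·u_{k+1} + 4/11·u_{k-1} for 1 ≤ k ≤ 3. Try u_k = A + B·r^k with r = q/p = (4/11)/(7/11) = 4/7. Substitution satisfies the recurrence; boundary conditions give:
  u_k = (1 − r^k) / (1 − r^N) = (1 − (4/7)^3) / (1 − (4/7)^4) = 651/715.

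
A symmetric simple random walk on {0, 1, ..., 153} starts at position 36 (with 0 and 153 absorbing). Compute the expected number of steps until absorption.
E[τ | X_0 = 36] = 4212

Let v_k = E[τ | X_0 = k]. Boundary: v_0 = v_153 = 0. Recurrence: v_k = 1 + (v_{k-1} + v_{k+1})/2 for 1 ≤ k ≤ 152. The particular solution to v_k − (v_{k-1} + v_{k+1})/2 = 1 is v_k = −k^2. Adding homogeneous solution A + B k and matching boundaries gives v_k = k (153 − k). Substituting k = 36: v_36 = 36 · 117 = 4212.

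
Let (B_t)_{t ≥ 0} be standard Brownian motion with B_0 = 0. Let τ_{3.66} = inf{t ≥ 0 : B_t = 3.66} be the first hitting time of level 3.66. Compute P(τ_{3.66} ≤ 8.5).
P(τ_{3.66} ≤ 8.5) = 2(1 − Φ(3.66/√8.5)) = 2(1 − Φ(1.2554)) ≈ 0.2093

By the reflection principle for standard BM, P(τ_b ≤ t) = 2 · P(B_t ≥ b). Since B_t ~ N(0, t), P(B_t ≥ 3.66) = 1 − Φ(3.66/√t) = 1 − Φ(3.66/√8.5) = 1 − Φ(1.2554) ≈ 0.10467. Doubling: P(τ_{3.66} ≤ 8.5) ≈ 2 · 0.10467 = 0.20934 ≈ 0.2093.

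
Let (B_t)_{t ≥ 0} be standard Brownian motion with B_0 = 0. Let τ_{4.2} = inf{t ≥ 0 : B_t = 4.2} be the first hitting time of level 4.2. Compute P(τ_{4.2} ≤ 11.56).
P(τ_{4.2} ≤ 11.56) = 2(1 − Φ(4.2/√11.56)) = 2(1 − Φ(1.2353)) ≈ 0.2167

By the reflection principle for standard BM, P(τ_b ≤ t) = 2 · P(B_t ≥ b). Since B_t ~ N(0, t), P(B_t ≥ 4.2) = 1 − Φ(4.2/√t) = 1 − Φ(4.2/√11.56) = 1 − Φ(1.2353) ≈ 0.10836. Doubling: P(τ_{4.2} ≤ 11.56) ≈ 2 · 0.10836 = 0.21672 ≈ 0.2167.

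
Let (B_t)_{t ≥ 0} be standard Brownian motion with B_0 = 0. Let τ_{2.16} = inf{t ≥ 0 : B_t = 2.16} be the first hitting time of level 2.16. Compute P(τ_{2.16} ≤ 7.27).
P(τ_{2.16} ≤ 7.27) = 2(1 − Φ(2.16/√7.27)) = 2(1 − Φ(0.8011)) ≈ 0.4231

By the reflection principle for standard BM, P(τ_b ≤ t) = 2 · P(B_t ≥ b). Since B_t ~ N(0, t), P(B_t ≥ 2.16) = 1 − Φ(2.16/√t) = 1 − Φ(2.16/√7.27) = 1 − Φ(0.8011) ≈ 0.21154. Doubling: P(τ_{2.16} ≤ 7.27) ≈ 2 · 0.21154 = 0.42308 ≈ 0.4231.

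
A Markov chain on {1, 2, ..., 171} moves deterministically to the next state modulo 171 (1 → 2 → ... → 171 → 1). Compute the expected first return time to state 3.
E[T_3 | X_0 = 3] = 171

The chain cycles deterministically, so starting at state 3 it returns in exactly 171 steps. Equivalently, the stationary distribution is uniform π_j = 1/171 for every state j, so by Kac's formula E[T_3] = 1/π_3 = 171.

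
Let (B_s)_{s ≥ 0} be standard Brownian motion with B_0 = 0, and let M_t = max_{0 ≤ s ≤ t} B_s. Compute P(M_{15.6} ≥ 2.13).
P(M_{15.6} ≥ 2.13) = 2·P(B_{15.6} ≥ 2.13) = 2(1 − Φ(2.13/√15.6)) ≈ 0.5897

By the reflection principle for Brownian motion, P(M_t ≥ a) = 2 · P(B_t ≥ a) for a ≥ 0. Since B_t ~ N(0, t), P(B_t ≥ 2.13) = 1 − Φ(2.13/√t) = 1 − Φ(2.13/√15.6) = 1 − Φ(0.5393). So
  P(M_{15.6} ≥ 2.13) = 2(1 − Φ(0.5393)) ≈ 0.5897.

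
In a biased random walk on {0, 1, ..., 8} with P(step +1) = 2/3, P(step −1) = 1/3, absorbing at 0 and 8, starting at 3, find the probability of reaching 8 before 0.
P(hit 8 before 0) = (1 − (1/2)^3) / (1 − (1/2)^8) = 224/255

Let u_k denote P(reach 8 before 0 | start at k). Boundary: u_0 = 0, u_8 = 1. Recurrence: u_k = 2/3·u_{k+1} + 1/3·u_{k-1} for 1 ≤ k ≤ 7. Try u_k = A + B·r^k with r = q/p = (1/3)/(2/3) = 1/2. Substitution satisfies the recurrence; boundary conditions give:
  u_k = (1 − r^k) / (1 − r^N) = (1 − (1/2)^3) / (1 − (1/2)^8) = 224/255.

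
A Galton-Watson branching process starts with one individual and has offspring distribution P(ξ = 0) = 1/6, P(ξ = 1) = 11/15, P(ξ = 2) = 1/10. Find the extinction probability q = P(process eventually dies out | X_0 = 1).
q = 1

Mean offspring μ = 0·1/6 + 1·11/15 + 2·1/10 = 14/15 ≤ 1. For μ ≤ 1 with offspring not concentrated at 1, the Galton-Watson process goes extinct almost surely, so q = 1.
(Algebraic check: The pgf is f(s) = 1/6 + 11/15·s + 1/10·s². The extinction probability q is the smallest fixed point of f in [0, 1]. Setting s = f(s):
  1/10·s² + (11/15 − 1)·s + 1/6 = 0
  1/10·s² − (1/6 + 1/10)·s + 1/6 = 0
which factors as (s − 1)·(1/10·s − 1/6) = 0, giving roots s = 1 and s = (1/6)/(1/10) = 5/3. Since 5/3 ≥ 1, the smallest root in [0, 1] is s = 1.)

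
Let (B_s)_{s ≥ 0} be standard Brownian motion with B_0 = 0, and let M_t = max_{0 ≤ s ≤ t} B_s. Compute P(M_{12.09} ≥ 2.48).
P(M_{12.09} ≥ 2.48) = 2·P(B_{12.09} ≥ 2.48) = 2(1 − Φ(2.48/√12.09)) ≈ 0.4757

By the reflection principle for Brownian motion, P(M_t ≥ a) = 2 · P(B_t ≥ a) for a ≥ 0. Since B_t ~ N(0, t), P(B_t ≥ 2.48) = 1 − Φ(2.48/√t) = 1 − Φ(2.48/√12.09) = 1 − Φ(0.7132). So
  P(M_{12.09} ≥ 2.48) = 2(1 − Φ(0.7132)) ≈ 0.4757.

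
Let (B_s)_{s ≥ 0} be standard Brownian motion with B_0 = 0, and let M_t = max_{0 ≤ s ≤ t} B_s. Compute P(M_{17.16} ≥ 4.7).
P(M_{17.16} ≥ 4.7) = 2·P(B_{17.16} ≥ 4.7) = 2(1 − Φ(4.7/√17.16)) ≈ 0.2565

By the reflection principle for Brownian motion, P(M_t ≥ a) = 2 · P(B_t ≥ a) for a ≥ 0. Since B_t ~ N(0, t), P(B_t ≥ 4.7) = 1 − Φ(4.7/√t) = 1 − Φ(4.7/√17.16) = 1 − Φ(1.1346). So
  P(M_{17.16} ≥ 4.7) = 2(1 − Φ(1.1346)) ≈ 0.2565.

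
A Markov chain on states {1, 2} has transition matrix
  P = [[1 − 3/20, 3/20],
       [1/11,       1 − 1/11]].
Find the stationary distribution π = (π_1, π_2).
π_1 = 20/53, π_2 = 33/53

Solve πP = π with π_1 + π_2 = 1. From πP = π: π_1 · (1 − 3/20) + π_2 · 1/11 = π_1 ⇒ π_2 · 1/11 = π_1 · 3/20 ⇒ π_2/π_1 = (3/20)/(1/11) = 33/20. Together with π_1 + π_2 = 1:
  π_1 = (1/11)/(3/20 + 1/11) = (1/11)/(53/220) = 20/53,
  π_2 = (3/20)/(3/20 + 1/11) = (3/20)/(53/220) = 33/53.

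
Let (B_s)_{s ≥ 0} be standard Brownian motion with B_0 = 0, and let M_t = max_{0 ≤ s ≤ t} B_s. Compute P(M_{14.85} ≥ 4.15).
P(M_{14.85} ≥ 4.15) = 2·P(B_{14.85} ≥ 4.15) = 2(1 − Φ(4.15/√14.85)) ≈ 0.2815

By the reflection principle for Brownian motion, P(M_t ≥ a) = 2 · P(B_t ≥ a) for a ≥ 0. Since B_t ~ N(0, t), P(B_t ≥ 4.15) = 1 − Φ(4.15/√t) = 1 − Φ(4.15/√14.85) = 1 − Φ(1.0769). So
  P(M_{14.85} ≥ 4.15) = 2(1 − Φ(1.0769)) ≈ 0.2815.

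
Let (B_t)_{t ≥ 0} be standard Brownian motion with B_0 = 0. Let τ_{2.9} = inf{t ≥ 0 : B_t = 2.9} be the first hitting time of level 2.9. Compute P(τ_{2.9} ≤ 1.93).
P(τ_{2.9} ≤ 1.93) = 2(1 − Φ(2.9/√1.93)) = 2(1 − Φ(2.0875)) ≈ 0.0368

By the reflection principle for standard BM, P(τ_b ≤ t) = 2 · P(B_t ≥ b). Since B_t ~ N(0, t), P(B_t ≥ 2.9) = 1 − Φ(2.9/√t) = 1 − Φ(2.9/√1.93) = 1 − Φ(2.0875) ≈ 0.01842. Doubling: P(τ_{2.9} ≤ 1.93) ≈ 2 · 0.01842 = 0.03684 ≈ 0.0368.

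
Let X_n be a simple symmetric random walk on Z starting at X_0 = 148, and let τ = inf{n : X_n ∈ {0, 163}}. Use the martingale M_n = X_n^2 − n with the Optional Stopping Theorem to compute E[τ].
E[τ] = 2220

M_n = X_n^2 − n is a martingale (since E[X_{n+1}^2 | F_n] = X_n^2 + 1). By OST (τ has finite mean in a bounded region), E[M_τ] = E[M_0] = X_0^2 − 0 = 148^2 = 21904. Also E[M_τ] = E[X_τ^2] − E[τ]. The walk exits at 0 or 163, with P(hit 163 first) = 148/163, so E[X_τ^2] = 163^2 · 148/163 + 0 = 24124. Thus E[τ] = E[X_τ^2] − E[M_τ] = 24124 − 21904 = 2220 = 148(163 − 148) = 2220.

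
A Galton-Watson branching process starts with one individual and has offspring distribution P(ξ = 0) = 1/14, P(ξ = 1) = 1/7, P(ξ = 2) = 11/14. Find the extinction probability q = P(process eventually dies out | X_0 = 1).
q = 1/11

The pgf is f(s) = 1/14 + 1/7·s + 11/14·s². The extinction probability q is the smallest fixed point of f in [0, 1]. Setting s = f(s):
  11/14·s² + (1/7 − 1)·s + 1/14 = 0
  11/14·s² − (1/14 + 11/14)·s + 1/14 = 0
which factors as (s − 1)·(11/14·s − 1/14) = 0, giving roots s = 1 and s = (1/14)/(11/14) = 1/11.
Mean offspring μ = 1/7 + 2·11/14 = 12/7 > 1 (supercritical), so q < 1. The extinction probability is the smaller root: q = (1/14)/(11/14) = 1/11.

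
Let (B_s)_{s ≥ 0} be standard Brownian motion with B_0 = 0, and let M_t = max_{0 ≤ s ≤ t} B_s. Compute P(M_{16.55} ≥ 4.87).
P(M_{16.55} ≥ 4.87) = 2·P(B_{16.55} ≥ 4.87) = 2(1 − Φ(4.87/√16.55)) ≈ 0.2313

By the reflection principle for Brownian motion, P(M_t ≥ a) = 2 · P(B_t ≥ a) for a ≥ 0. Since B_t ~ N(0, t), P(B_t ≥ 4.87) = 1 − Φ(4.87/√t) = 1 − Φ(4.87/√16.55) = 1 − Φ(1.1971). So
  P(M_{16.55} ≥ 4.87) = 2(1 − Φ(1.1971)) ≈ 0.2313.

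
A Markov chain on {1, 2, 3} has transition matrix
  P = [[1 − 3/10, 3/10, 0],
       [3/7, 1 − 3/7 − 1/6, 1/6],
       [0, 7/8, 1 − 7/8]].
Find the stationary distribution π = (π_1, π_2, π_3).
π = (6/11, 21/55, 4/55)

This is a birth-death chain on three states, which satisfies detailed balance: π_1 · P_{12} = π_2 · P_{21} and π_2 · P_{23} = π_3 · P_{32}.
From π_1 · 3/10 = π_2 · 3/7: π_2/π_1 = (3/10)/(3/7) = 7/10.
From π_2 · 1/6 = π_3 · 7/8: π_3/π_2 = (1/6)/(7/8) = 4/21.
Take π_1 proportional to 1; then unnormalized π = (1, 7/10, 2/15). Normalize by dividing by the sum 11/6:
  π = (6/11, 21/55, 4/55).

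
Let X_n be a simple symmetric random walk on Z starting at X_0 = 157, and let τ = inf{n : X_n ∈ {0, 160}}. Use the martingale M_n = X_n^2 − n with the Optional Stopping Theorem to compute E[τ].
E[τ] = 471

M_n = X_n^2 − n is a martingale (since E[X_{n+1}^2 | F_n] = X_n^2 + 1). By OST (τ has finite mean in a bounded region), E[M_τ] = E[M_0] = X_0^2 − 0 = 157^2 = 24649. Also E[M_τ] = E[X_τ^2] − E[τ]. The walk exits at 0 or 160, with P(hit 160 first) = 157/160, so E[X_τ^2] = 160^2 · 157/160 + 0 = 25120. Thus E[τ] = E[X_τ^2] − E[M_τ] = 25120 − 24649 = 471 = 157(160 − 157) = 471.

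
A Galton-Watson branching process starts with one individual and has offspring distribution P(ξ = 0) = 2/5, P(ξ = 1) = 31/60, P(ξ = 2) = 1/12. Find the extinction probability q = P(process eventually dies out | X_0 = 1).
q = 1

Mean offspring μ = 0·2/5 + 1·31/60 + 2·1/12 = 41/60 ≤ 1. For μ ≤ 1 with offspring not concentrated at 1, the Galton-Watson process goes extinct almost surely, so q = 1.
(Algebraic check: The pgf is f(s) = 2/5 + 31/60·s + 1/12·s². The extinction probability q is the smallest fixed point of f in [0, 1]. Setting s = f(s):
  1/12·s² + (31/60 − 1)·s + 2/5 = 0
  1/12·s² − (2/5 + 1/12)·s + 2/5 = 0
which factors as (s − 1)·(1/12·s − 2/5) = 0, giving roots s = 1 and s = (2/5)/(1/12) = 24/5. Since 24/5 ≥ 1, the smallest root in [0, 1] is s = 1.)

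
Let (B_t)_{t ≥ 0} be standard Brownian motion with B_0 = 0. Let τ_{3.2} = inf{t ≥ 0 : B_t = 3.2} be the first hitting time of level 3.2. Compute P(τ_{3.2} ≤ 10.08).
P(τ_{3.2} ≤ 10.08) = 2(1 − Φ(3.2/√10.08)) = 2(1 − Φ(1.0079)) ≈ 0.3135

By the reflection principle for standard BM, P(τ_b ≤ t) = 2 · P(B_t ≥ b). Since B_t ~ N(0, t), P(B_t ≥ 3.2) = 1 − Φ(3.2/√t) = 1 − Φ(3.2/√10.08) = 1 − Φ(1.0079) ≈ 0.15675. Doubling: P(τ_{3.2} ≤ 10.08) ≈ 2 · 0.15675 = 0.31350 ≈ 0.3135.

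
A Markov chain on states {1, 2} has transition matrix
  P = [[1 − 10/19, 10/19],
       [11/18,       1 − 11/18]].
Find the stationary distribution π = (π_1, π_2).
π_1 = 209/389, π_2 = 180/389

Solve πP = π with π_1 + π_2 = 1. From πP = π: π_1 · (1 − 10/19) + π_2 · 11/18 = π_1 ⇒ π_2 · 11/18 = π_1 · 10/19 ⇒ π_2/π_1 = (10/19)/(11/18) = 180/209. Together with π_1 + π_2 = 1:
  π_1 = (11/18)/(10/19 + 11/18) = (11/18)/(389/342) = 209/389,
  π_2 = (10/19)/(10/19 + 11/18) = (10/19)/(389/342) = 180/389.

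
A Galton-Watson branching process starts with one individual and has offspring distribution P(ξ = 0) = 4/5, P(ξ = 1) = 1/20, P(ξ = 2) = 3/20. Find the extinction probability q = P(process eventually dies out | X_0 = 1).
q = 1

Mean offspring μ = 0·4/5 + 1·1/20 + 2·3/20 = 7/20 ≤ 1. For μ ≤ 1 with offspring not concentrated at 1, the Galton-Watson process goes extinct almost surely, so q = 1.
(Algebraic check: The pgf is f(s) = 4/5 + 1/20·s + 3/20·s². The extinction probability q is the smallest fixed point of f in [0, 1]. Setting s = f(s):
  3/20·s² + (1/20 − 1)·s + 4/5 = 0
  3/20·s² − (4/5 + 3/20)·s + 4/5 = 0
which factors as (s − 1)·(3/20·s − 4/5) = 0, giving roots s = 1 and s = (4/5)/(3/20) = 16/3. Since 16/3 ≥ 1, the smallest root in [0, 1] is s = 1.)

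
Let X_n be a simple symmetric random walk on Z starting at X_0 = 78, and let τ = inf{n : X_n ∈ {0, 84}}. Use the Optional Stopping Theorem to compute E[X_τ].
E[X_τ] = 78

X_n is a martingale and τ is a bounded-mean stopping time (indeed τ is finite a.s. with bounded expectation since the walk is in a bounded region). By the OST, E[X_τ] = E[X_0] = 78. Equivalently: E[X_τ] = 84 · P(hit 84 first) + 0 · P(hit 0 first) = 84 · (78/84) = 78.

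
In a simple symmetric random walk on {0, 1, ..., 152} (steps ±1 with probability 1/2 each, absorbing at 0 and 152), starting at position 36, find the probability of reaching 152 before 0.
P(hit 152 before 0) = 36/152 = 9/38

Let u_k = P(hit 152 before 0 | start at k). Then u_0 = 0, u_152 = 1, and u_k = u_{k-1}/2 + u_{k+1}/2 for 1 ≤ k ≤ 151. This harmonic recurrence is solved by u_k = k/152, giving u_36 = 36/152 = 9/38.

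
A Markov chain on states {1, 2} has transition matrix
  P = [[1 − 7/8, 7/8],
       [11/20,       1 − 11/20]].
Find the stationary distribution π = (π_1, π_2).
π_1 = 22/57, π_2 = 35/57

Solve πP = π with π_1 + π_2 = 1. From πP = π: π_1 · (1 − 7/8) + π_2 · 11/20 = π_1 ⇒ π_2 · 11/20 = π_1 · 7/8 ⇒ π_2/π_1 = (7/8)/(11/20) = 35/22. Together with π_1 + π_2 = 1:
  π_1 = (11/20)/(7/8 + 11/20) = (11/20)/(57/40) = 22/57,
  π_2 = (7/8)/(7/8 + 11/20) = (7/8)/(57/40) = 35/57.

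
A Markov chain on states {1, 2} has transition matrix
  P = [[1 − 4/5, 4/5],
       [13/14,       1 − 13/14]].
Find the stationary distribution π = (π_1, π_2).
π_1 = 65/121, π_2 = 56/121

Solve πP = π with π_1 + π_2 = 1. From πP = π: π_1 · (1 − 4/5) + π_2 · 13/14 = π_1 ⇒ π_2 · 13/14 = π_1 · 4/5 ⇒ π_2/π_1 = (4/5)/(13/14) = 56/65. Together with π_1 + π_2 = 1:
  π_1 = (13/14)/(4/5 + 13/14) = (13/14)/(121/70) = 65/121,
  π_2 = (4/5)/(4/5 + 13/14) = (4/5)/(121/70) = 56/121.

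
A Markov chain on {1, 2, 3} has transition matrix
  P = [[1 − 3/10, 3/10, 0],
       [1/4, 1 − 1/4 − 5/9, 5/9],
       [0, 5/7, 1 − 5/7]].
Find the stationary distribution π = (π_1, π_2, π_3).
π = (15/47, 18/47, 14/47)

This is a birth-death chain on three states, which satisfies detailed balance: π_1 · P_{12} = π_2 · P_{21} and π_2 · P_{23} = π_3 · P_{32}.
From π_1 · 3/10 = π_2 · 1/4: π_2/π_1 = (3/10)/(1/4) = 6/5.
From π_2 · 5/9 = π_3 · 5/7: π_3/π_2 = (5/9)/(5/7) = 7/9.
Take π_1 proportional to 1; then unnormalized π = (1, 6/5, 14/15). Normalize by dividing by the sum 47/15:
  π = (15/47, 18/47, 14/47).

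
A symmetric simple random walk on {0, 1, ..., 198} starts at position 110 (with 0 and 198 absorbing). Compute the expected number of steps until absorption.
E[τ | X_0 = 110] = 9680

Let v_k = E[τ | X_0 = k]. Boundary: v_0 = v_198 = 0. Recurrence: v_k = 1 + (v_{k-1} + v_{k+1})/2 for 1 ≤ k ≤ 197. The particular solution to v_k − (v_{k-1} + v_{k+1})/2 = 1 is v_k = −k^2. Adding homogeneous solution A + B k and matching boundaries gives v_k = k (198 − k). Substituting k = 110: v_110 = 110 · 88 = 9680.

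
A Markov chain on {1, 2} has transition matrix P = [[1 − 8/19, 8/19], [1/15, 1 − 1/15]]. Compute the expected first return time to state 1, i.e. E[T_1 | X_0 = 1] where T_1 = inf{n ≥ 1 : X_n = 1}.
E[T_1 | X_0 = 1] = 1/π_1 = 139/19

For an irreducible recurrent Markov chain with stationary distribution π, E[T_i | X_0 = i] = 1/π_i (Kac's formula). Here π_1 = (1/15)/(8/19 + 1/15) = (1/15)/(139/285) = 19/139, so E[T_1 | X_0 = 1] = 1/π_1 = (8/19 + 1/15)/(1/15) = (139/285)/(1/15) = 139/19.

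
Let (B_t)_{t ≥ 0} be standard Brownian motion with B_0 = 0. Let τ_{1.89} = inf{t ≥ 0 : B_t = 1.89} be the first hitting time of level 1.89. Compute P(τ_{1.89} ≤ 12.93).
P(τ_{1.89} ≤ 12.93) = 2(1 − Φ(1.89/√12.93)) = 2(1 − Φ(0.5256)) ≈ 0.5992

By the reflection principle for standard BM, P(τ_b ≤ t) = 2 · P(B_t ≥ b). Since B_t ~ N(0, t), P(B_t ≥ 1.89) = 1 − Φ(1.89/√t) = 1 − Φ(1.89/√12.93) = 1 − Φ(0.5256) ≈ 0.29958. Doubling: P(τ_{1.89} ≤ 12.93) ≈ 2 · 0.29958 = 0.59916 ≈ 0.5992.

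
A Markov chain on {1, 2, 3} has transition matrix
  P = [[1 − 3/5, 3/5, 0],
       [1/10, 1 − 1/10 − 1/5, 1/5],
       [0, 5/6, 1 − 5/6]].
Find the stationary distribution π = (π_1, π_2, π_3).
π = (25/211, 150/211, 36/211)

This is a birth-death chain on three states, which satisfies detailed balance: π_1 · P_{12} = π_2 · P_{21} and π_2 · P_{23} = π_3 · P_{32}.
From π_1 · 3/5 = π_2 · 1/10: π_2/π_1 = (3/5)/(1/10) = 6.
From π_2 · 1/5 = π_3 · 5/6: π_3/π_2 = (1/5)/(5/6) = 6/25.
Take π_1 proportional to 1; then unnormalized π = (1, 6, 36/25). Normalize by dividing by the sum 211/25:
  π = (25/211, 150/211, 36/211).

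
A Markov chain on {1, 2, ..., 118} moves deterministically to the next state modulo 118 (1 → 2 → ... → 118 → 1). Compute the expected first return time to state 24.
E[T_24 | X_0 = 24] = 118

The chain cycles deterministically, so starting at state 24 it returns in exactly 118 steps. Equivalently, the stationary distribution is uniform π_j = 1/118 for every state j, so by Kac's formula E[T_24] = 1/π_24 = 118.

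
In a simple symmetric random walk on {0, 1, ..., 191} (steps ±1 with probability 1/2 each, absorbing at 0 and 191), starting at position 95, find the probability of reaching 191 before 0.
P(hit 191 before 0) = 95/191

Let u_k = P(hit 191 before 0 | start at k). Then u_0 = 0, u_191 = 1, and u_k = u_{k-1}/2 + u_{k+1}/2 for 1 ≤ k ≤ 190. This harmonic recurrence is solved by u_k = k/191, giving u_95 = 95/191.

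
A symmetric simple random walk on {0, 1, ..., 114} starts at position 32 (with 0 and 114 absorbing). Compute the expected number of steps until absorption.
E[τ | X_0 = 32] = 2624

Let v_k = E[τ | X_0 = k]. Boundary: v_0 = v_114 = 0. Recurrence: v_k = 1 + (v_{k-1} + v_{k+1})/2 for 1 ≤ k ≤ 113. The particular solution to v_k − (v_{k-1} + v_{k+1})/2 = 1 is v_k = −k^2. Adding homogeneous solution A + B k and matching boundaries gives v_k = k (114 − k). Substituting k = 32: v_32 = 32 · 82 = 2624.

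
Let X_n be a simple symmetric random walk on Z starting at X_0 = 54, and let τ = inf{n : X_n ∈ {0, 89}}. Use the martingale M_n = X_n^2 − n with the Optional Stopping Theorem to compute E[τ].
E[τ] = 1890

M_n = X_n^2 − n is a martingale (since E[X_{n+1}^2 | F_n] = X_n^2 + 1). By OST (τ has finite mean in a bounded region), E[M_τ] = E[M_0] = X_0^2 − 0 = 54^2 = 2916. Also E[M_τ] = E[X_τ^2] − E[τ]. The walk exits at 0 or 89, with P(hit 89 first) = 54/89, so E[X_τ^2] = 89^2 · 54/89 + 0 = 4806. Thus E[τ] = E[X_τ^2] − E[M_τ] = 4806 − 2916 = 1890 = 54(89 − 54) = 1890.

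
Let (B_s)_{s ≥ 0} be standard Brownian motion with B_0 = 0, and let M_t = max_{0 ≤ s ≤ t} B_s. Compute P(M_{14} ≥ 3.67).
P(M_{14} ≥ 3.67) = 2·P(B_{14} ≥ 3.67) = 2(1 − Φ(3.67/√14)) ≈ 0.3267

By the reflection principle for Brownian motion, P(M_t ≥ a) = 2 · P(B_t ≥ a) for a ≥ 0. Since B_t ~ N(0, t), P(B_t ≥ 3.67) = 1 − Φ(3.67/√t) = 1 − Φ(3.67/√14) = 1 − Φ(0.9808). So
  P(M_{14} ≥ 3.67) = 2(1 − Φ(0.9808)) ≈ 0.3267.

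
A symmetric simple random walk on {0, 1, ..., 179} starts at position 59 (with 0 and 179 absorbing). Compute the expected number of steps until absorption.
E[τ | X_0 = 59] = 7080

Let v_k = E[τ | X_0 = k]. Boundary: v_0 = v_179 = 0. Recurrence: v_k = 1 + (v_{k-1} + v_{k+1})/2 for 1 ≤ k ≤ 178. The particular solution to v_k − (v_{k-1} + v_{k+1})/2 = 1 is v_k = −k^2. Adding homogeneous solution A + B k and matching boundaries gives v_k = k (179 − k). Substituting k = 59: v_59 = 59 · 120 = 7080.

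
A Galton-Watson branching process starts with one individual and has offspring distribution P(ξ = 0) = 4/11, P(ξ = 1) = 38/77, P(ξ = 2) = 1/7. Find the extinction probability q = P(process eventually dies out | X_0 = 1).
q = 1

Mean offspring μ = 0·4/11 + 1·38/77 + 2·1/7 = 60/77 ≤ 1. For μ ≤ 1 with offspring not concentrated at 1, the Galton-Watson process goes extinct almost surely, so q = 1.
(Algebraic check: The pgf is f(s) = 4/11 + 38/77·s + 1/7·s². The extinction probability q is the smallest fixed point of f in [0, 1]. Setting s = f(s):
  1/7·s² + (38/77 − 1)·s + 4/11 = 0
  1/7·s² − (4/11 + 1/7)·s + 4/11 = 0
which factors as (s − 1)·(1/7·s − 4/11) = 0, giving roots s = 1 and s = (4/11)/(1/7) = 28/11. Since 28/11 ≥ 1, the smallest root in [0, 1] is s = 1.)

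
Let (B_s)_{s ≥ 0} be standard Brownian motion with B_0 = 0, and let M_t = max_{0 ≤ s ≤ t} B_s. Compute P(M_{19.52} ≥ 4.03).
P(M_{19.52} ≥ 4.03) = 2·P(B_{19.52} ≥ 4.03) = 2(1 − Φ(4.03/√19.52)) ≈ 0.3617

By the reflection principle for Brownian motion, P(M_t ≥ a) = 2 · P(B_t ≥ a) for a ≥ 0. Since B_t ~ N(0, t), P(B_t ≥ 4.03) = 1 − Φ(4.03/√t) = 1 − Φ(4.03/√19.52) = 1 − Φ(0.9121). So
  P(M_{19.52} ≥ 4.03) = 2(1 − Φ(0.9121)) ≈ 0.3617.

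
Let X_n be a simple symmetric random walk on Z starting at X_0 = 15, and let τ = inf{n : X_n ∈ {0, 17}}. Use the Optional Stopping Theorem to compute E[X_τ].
E[X_τ] = 15

X_n is a martingale and τ is a bounded-mean stopping time (indeed τ is finite a.s. with bounded expectation since the walk is in a bounded region). By the OST, E[X_τ] = E[X_0] = 15. Equivalently: E[X_τ] = 17 · P(hit 17 first) + 0 · P(hit 0 first) = 17 · (15/17) = 15.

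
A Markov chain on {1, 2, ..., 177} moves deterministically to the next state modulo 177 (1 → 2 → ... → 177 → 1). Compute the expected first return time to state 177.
E[T_177 | X_0 = 177] = 177

The chain cycles deterministically, so starting at state 177 it returns in exactly 177 steps. Equivalently, the stationary distribution is uniform π_j = 1/177 for every state j, so by Kac's formula E[T_177] = 1/π_177 = 177.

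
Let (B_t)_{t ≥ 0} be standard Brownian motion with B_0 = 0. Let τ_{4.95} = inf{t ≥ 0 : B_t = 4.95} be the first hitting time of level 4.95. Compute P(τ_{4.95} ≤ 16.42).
P(τ_{4.95} ≤ 16.42) = 2(1 − Φ(4.95/√16.42)) = 2(1 − Φ(1.2216)) ≈ 0.2219

By the reflection principle for standard BM, P(τ_b ≤ t) = 2 · P(B_t ≥ b). Since B_t ~ N(0, t), P(B_t ≥ 4.95) = 1 − Φ(4.95/√t) = 1 − Φ(4.95/√16.42) = 1 − Φ(1.2216) ≈ 0.11093. Doubling: P(τ_{4.95} ≤ 16.42) ≈ 2 · 0.11093 = 0.22186 ≈ 0.2219.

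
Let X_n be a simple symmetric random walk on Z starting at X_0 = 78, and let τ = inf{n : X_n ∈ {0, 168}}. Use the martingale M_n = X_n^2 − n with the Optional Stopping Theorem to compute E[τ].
E[τ] = 7020

M_n = X_n^2 − n is a martingale (since E[X_{n+1}^2 | F_n] = X_n^2 + 1). By OST (τ has finite mean in a bounded region), E[M_τ] = E[M_0] = X_0^2 − 0 = 78^2 = 6084. Also E[M_τ] = E[X_τ^2] − E[τ]. The walk exits at 0 or 168, with P(hit 168 first) = 78/168, so E[X_τ^2] = 168^2 · 78/168 + 0 = 13104. Thus E[τ] = E[X_τ^2] − E[M_τ] = 13104 − 6084 = 7020 = 78(168 − 78) = 7020.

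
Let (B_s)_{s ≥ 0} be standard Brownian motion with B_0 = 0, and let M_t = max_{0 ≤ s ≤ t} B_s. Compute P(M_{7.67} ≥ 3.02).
P(M_{7.67} ≥ 3.02) = 2·P(B_{7.67} ≥ 3.02) = 2(1 − Φ(3.02/√7.67)) ≈ 0.2755

By the reflection principle for Brownian motion, P(M_t ≥ a) = 2 · P(B_t ≥ a) for a ≥ 0. Since B_t ~ N(0, t), P(B_t ≥ 3.02) = 1 − Φ(3.02/√t) = 1 − Φ(3.02/√7.67) = 1 − Φ(1.0905). So
  P(M_{7.67} ≥ 3.02) = 2(1 − Φ(1.0905)) ≈ 0.2755.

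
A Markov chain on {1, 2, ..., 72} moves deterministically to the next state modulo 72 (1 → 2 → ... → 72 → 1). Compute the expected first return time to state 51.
E[T_51 | X_0 = 51] = 72

The chain cycles deterministically, so starting at state 51 it returns in exactly 72 steps. Equivalently, the stationary distribution is uniform π_j = 1/72 for every state j, so by Kac's formula E[T_51] = 1/π_51 = 72.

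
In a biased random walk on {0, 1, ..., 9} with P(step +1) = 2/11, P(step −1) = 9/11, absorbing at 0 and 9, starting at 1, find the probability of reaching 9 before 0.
P(hit 9 before 0) = (1 − (9/2)^1) / (1 − (9/2)^9) = 256/55345711

Let u_k denote P(reach 9 before 0 | start at k). Boundary: u_0 = 0, u_9 = 1. Recurrence: u_k = 2/11·u_{k+1} + 9/11·u_{k-1} for 1 ≤ k ≤ 8. Try u_k = A + B·r^k with r = q/p = (9/11)/(2/11) = 9/2. Substitution satisfies the recurrence; boundary conditions give:
  u_k = (1 − r^k) / (1 − r^N) = (1 − (9/2)^1) / (1 − (9/2)^9) = 256/55345711.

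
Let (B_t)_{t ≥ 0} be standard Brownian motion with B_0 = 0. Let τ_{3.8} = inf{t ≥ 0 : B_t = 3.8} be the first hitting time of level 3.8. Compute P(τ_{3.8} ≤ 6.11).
P(τ_{3.8} ≤ 6.11) = 2(1 − Φ(3.8/√6.11)) = 2(1 − Φ(1.5373)) ≈ 0.1242

By the reflection principle for standard BM, P(τ_b ≤ t) = 2 · P(B_t ≥ b). Since B_t ~ N(0, t), P(B_t ≥ 3.8) = 1 − Φ(3.8/√t) = 1 − Φ(3.8/√6.11) = 1 − Φ(1.5373) ≈ 0.06211. Doubling: P(τ_{3.8} ≤ 6.11) ≈ 2 · 0.06211 = 0.12422 ≈ 0.1242.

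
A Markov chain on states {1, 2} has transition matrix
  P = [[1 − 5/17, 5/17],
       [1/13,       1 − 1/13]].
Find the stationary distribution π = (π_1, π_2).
π_1 = 17/82, π_2 = 65/82

Solve πP = π with π_1 + π_2 = 1. From πP = π: π_1 · (1 − 5/17) + π_2 · 1/13 = π_1 ⇒ π_2 · 1/13 = π_1 · 5/17 ⇒ π_2/π_1 = (5/17)/(1/13) = 65/17. Together with π_1 + π_2 = 1:
  π_1 = (1/13)/(5/17 + 1/13) = (1/13)/(82/221) = 17/82,
  π_2 = (5/17)/(5/17 + 1/13) = (5/17)/(82/221) = 65/82.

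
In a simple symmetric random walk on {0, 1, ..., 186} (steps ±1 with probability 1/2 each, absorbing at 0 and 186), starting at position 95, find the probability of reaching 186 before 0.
P(hit 186 before 0) = 95/186

Let u_k = P(hit 186 before 0 | start at k). Then u_0 = 0, u_186 = 1, and u_k = u_{k-1}/2 + u_{k+1}/2 for 1 ≤ k ≤ 185. This harmonic recurrence is solved by u_k = k/186, giving u_95 = 95/186.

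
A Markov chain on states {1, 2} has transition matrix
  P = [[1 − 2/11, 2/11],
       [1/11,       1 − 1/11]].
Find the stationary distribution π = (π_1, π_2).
π_1 = 1/3, π_2 = 2/3

Solve πP = π with π_1 + π_2 = 1. From πP = π: π_1 · (1 − 2/11) + π_2 · 1/11 = π_1 ⇒ π_2 · 1/11 = π_1 · 2/11 ⇒ π_2/π_1 = (2/11)/(1/11) = 2. Together with π_1 + π_2 = 1:
  π_1 = (1/11)/(2/11 + 1/11) = (1/11)/(3/11) = 1/3,
  π_2 = (2/11)/(2/11 + 1/11) = (2/11)/(3/11) = 2/3.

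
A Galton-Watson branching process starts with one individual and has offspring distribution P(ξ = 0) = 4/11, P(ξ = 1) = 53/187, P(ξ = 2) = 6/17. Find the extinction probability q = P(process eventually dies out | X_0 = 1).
q = 1

Mean offspring μ = 0·4/11 + 1·53/187 + 2·6/17 = 185/187 ≤ 1. For μ ≤ 1 with offspring not concentrated at 1, the Galton-Watson process goes extinct almost surely, so q = 1.
(Algebraic check: The pgf is f(s) = 4/11 + 53/187·s + 6/17·s². The extinction probability q is the smallest fixed point of f in [0, 1]. Setting s = f(s):
  6/17·s² + (53/187 − 1)·s + 4/11 = 0
  6/17·s² − (4/11 + 6/17)·s + 4/11 = 0
which factors as (s − 1)·(6/17·s − 4/11) = 0, giving roots s = 1 and s = (4/11)/(6/17) = 34/33. Since 34/33 ≥ 1, the smallest root in [0, 1] is s = 1.)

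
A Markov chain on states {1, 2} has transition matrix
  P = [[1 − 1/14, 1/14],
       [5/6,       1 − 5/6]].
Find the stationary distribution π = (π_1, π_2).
π_1 = 35/38, π_2 = 3/38

Solve πP = π with π_1 + π_2 = 1. From πP = π: π_1 · (1 − 1/14) + π_2 · 5/6 = π_1 ⇒ π_2 · 5/6 = π_1 · 1/14 ⇒ π_2/π_1 = (1/14)/(5/6) = 3/35. Together with π_1 + π_2 = 1:
  π_1 = (5/6)/(1/14 + 5/6) = (5/6)/(19/21) = 35/38,
  π_2 = (1/14)/(1/14 + 5/6) = (1/14)/(19/21) = 3/38.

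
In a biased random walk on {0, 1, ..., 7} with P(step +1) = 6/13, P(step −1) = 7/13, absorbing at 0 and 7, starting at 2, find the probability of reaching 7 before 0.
P(hit 7 before 0) = (1 − (7/6)^2) / (1 − (7/6)^7) = 101088/543607

Let u_k denote P(reach 7 before 0 | start at k). Boundary: u_0 = 0, u_7 = 1. Recurrence: u_k = 6/13·u_{k+1} + 7/13·u_{k-1} for 1 ≤ k ≤ 6. Try u_k = A + B·r^k with r = q/p = (7/13)/(6/13) = 7/6. Substitution satisfies the recurrence; boundary conditions give:
  u_k = (1 − r^k) / (1 − r^N) = (1 − (7/6)^2) / (1 − (7/6)^7) = 101088/543607.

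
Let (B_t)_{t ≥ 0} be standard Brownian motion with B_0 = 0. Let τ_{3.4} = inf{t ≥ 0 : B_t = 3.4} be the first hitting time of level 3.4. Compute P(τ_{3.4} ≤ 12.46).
P(τ_{3.4} ≤ 12.46) = 2(1 − Φ(3.4/√12.46)) = 2(1 − Φ(0.9632)) ≈ 0.3354

By the reflection principle for standard BM, P(τ_b ≤ t) = 2 · P(B_t ≥ b). Since B_t ~ N(0, t), P(B_t ≥ 3.4) = 1 − Φ(3.4/√t) = 1 − Φ(3.4/√12.46) = 1 − Φ(0.9632) ≈ 0.16772. Doubling: P(τ_{3.4} ≤ 12.46) ≈ 2 · 0.16772 = 0.33544 ≈ 0.3354.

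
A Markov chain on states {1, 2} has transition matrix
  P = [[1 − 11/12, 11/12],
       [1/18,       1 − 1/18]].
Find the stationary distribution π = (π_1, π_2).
π_1 = 2/35, π_2 = 33/35

Solve πP = π with π_1 + π_2 = 1. From πP = π: π_1 · (1 − 11/12) + π_2 · 1/18 = π_1 ⇒ π_2 · 1/18 = π_1 · 11/12 ⇒ π_2/π_1 = (11/12)/(1/18) = 33/2. Together with π_1 + π_2 = 1:
  π_1 = (1/18)/(11/12 + 1/18) = (1/18)/(35/36) = 2/35,
  π_2 = (11/12)/(11/12 + 1/18) = (11/12)/(35/36) = 33/35.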